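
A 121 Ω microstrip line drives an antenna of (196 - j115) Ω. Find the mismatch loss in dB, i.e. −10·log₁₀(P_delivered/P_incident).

Γ = (75 − j115)/(317 − j115), |Γ| = 0.407
|Γ|² = 0.166, so P_del/P_inc = 1 − |Γ|² = 0.834
ML = −10·log₁₀(1 − |Γ|²)

mismatch loss ≈ 0.787 dB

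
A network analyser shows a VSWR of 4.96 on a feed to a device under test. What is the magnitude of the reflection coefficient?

|Γ| ≈ 0.664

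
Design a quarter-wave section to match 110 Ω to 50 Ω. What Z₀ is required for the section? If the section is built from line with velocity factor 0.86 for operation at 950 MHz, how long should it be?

Z_qwt = √(Z_0·R_L) = √(50 × 110) = √5500
λ = 0.86·c/f = 0.272 m, so l = λ/4 = 0.0679 m

Z_qwt ≈ 74.2 Ω; length ≈ 6.79 cm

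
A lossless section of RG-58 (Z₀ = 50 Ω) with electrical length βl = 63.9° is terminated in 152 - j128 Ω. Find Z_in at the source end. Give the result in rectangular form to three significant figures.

Z_in ≈ 10.2 − j14.3 Ω

tan(βl) = tan(63.9°) = 2.04
Z_in = Z_0·(Z_L + jZ_0·tanβl)/(Z_0 + jZ_L·tanβl)
     = 50·(152 − j25.9)/(311 + j310)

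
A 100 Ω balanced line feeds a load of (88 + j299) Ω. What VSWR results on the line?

Γ = (Z_L − Z_0)/(Z_L + Z_0) = (-12 + j299)/(188 + j299)
|Γ| = 299/353 = 0.847
VSWR = (1 + |Γ|)/(1 − |Γ|) = 1.85/0.153

VSWR ≈ 12.1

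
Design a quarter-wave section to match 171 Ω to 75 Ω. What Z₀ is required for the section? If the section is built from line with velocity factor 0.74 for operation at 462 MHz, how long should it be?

Z_qwt = √(Z_0·R_L) = √(75 × 171) = √12820
λ = 0.74·c/f = 0.481 m, so l = λ/4 = 0.12 m

Z_qwt ≈ 113 Ω; length ≈ 12 cm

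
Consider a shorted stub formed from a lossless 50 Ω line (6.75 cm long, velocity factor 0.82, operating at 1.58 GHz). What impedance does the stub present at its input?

Z_in ≈ −j22.2 Ω

λ = v/f = 0.82·c / 1.58 GHz = 0.156 m
βl = 2π·l/λ = 2π × 0.434 = 156°
tan(βl) = -0.444
For a shorted stub, Z_in = jZ_0·tan(βl)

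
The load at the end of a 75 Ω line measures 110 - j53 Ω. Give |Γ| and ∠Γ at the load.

Γ = (Z_L − Z_0)/(Z_L + Z_0) = (35 − j53)/(185 − j53)
|Γ| = 63.5/192 = 0.33

Γ ≈ 0.33 ∠ -40.6°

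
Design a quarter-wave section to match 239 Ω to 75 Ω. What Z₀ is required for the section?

Z_qwt ≈ 134 Ω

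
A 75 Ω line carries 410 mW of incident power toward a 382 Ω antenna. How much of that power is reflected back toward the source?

P_reflected ≈ 185 mW

Γ = (382 − 75)/(382 + 75) = 0.672
|Γ|² = 0.451
P_refl = |Γ|²·P_inc = 185 mW, P_del = (1 − |Γ|²)·P_inc = 225 mW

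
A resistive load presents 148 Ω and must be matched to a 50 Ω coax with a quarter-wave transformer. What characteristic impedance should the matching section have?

Z_qwt ≈ 86 Ω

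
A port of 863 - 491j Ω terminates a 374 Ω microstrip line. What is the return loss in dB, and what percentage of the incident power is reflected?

Γ = (489 − j491)/(1237 − j491), |Γ| = 0.521
RL = −20·log₁₀(0.521) = 5.67 dB
P_refl/P_inc = |Γ|² = 0.271

RL ≈ 5.67 dB; 27.1% of incident power reflected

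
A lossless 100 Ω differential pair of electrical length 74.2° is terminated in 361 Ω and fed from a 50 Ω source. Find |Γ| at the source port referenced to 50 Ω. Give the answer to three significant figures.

tan(βl) = 3.53
Z_in = Z_0·(Z_L + jZ_0·tanβl)/(Z_0 + jZ_L·tanβl) = 29.7 − j26 Ω
Γ_s = (Z_in − Z_s)/(Z_in + Z_s) = (-20.3 − j26)/(79.7 − j26), |Γ_s| = 0.393

|Γ| ≈ 0.393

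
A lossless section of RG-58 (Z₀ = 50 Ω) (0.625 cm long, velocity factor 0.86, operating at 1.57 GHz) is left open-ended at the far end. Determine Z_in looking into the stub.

Z_in ≈ −j205 Ω

λ = v/f = 0.86·c / 1.57 GHz = 0.164 m
βl = 2π·l/λ = 2π × 0.038 = 13.7°
tan(βl) = 0.244
For an open-ended stub, Z_in = −jZ_0·cot(βl) = −jZ_0/tan(βl)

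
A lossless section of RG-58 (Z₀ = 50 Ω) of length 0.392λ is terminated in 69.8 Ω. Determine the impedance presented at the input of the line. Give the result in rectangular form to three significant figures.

Z_in ≈ 50.8 + j16.9 Ω

βl = 2π × 0.392 = 141°
tan(βl) = tan(141°) = -0.806
Z_in = Z_0·(Z_L + jZ_0·tanβl)/(Z_0 + jZ_L·tanβl)
     = 50·(69.8 − j40.3)/(50 − j56.3)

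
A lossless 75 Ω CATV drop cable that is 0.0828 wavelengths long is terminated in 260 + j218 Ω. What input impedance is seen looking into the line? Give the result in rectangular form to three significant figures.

Z_in ≈ 78.7 − j157 Ω

βl = 2π × 0.0828 = 29.8°
tan(βl) = tan(29.8°) = 0.573
Z_in = Z_0·(Z_L + jZ_0·tanβl)/(Z_0 + jZ_L·tanβl)
     = 75·(260 + j261)/(-49.9 + j149)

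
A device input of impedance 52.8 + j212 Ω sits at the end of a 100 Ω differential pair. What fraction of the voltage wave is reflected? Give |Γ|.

|Γ| ≈ 0.831

Γ = (Z_L − Z_0)/(Z_L + Z_0) = (-47.2 + j212)/(152.8 + j212)
|Γ| = 217/261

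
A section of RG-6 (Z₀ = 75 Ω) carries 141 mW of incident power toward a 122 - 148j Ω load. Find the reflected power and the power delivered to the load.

|Γ| = |(47 − j148)/(197 − j148)| = 0.63
|Γ|² = 0.397
P_refl = |Γ|²·P_inc = 56 mW, P_del = (1 − |Γ|²)·P_inc = 85 mW

P_reflected ≈ 56 mW; P_delivered ≈ 85 mW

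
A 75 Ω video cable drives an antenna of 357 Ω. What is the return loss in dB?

Γ = (357 − 75)/(357 + 75) = 0.653
RL = −20·log₁₀|Γ| = −20·log₁₀(0.653)

RL ≈ 3.7 dB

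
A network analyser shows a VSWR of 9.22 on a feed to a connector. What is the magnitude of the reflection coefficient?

|Γ| ≈ 0.804

|Γ| = (S − 1)/(S + 1) = (9.22 − 1)/(9.22 + 1) = 8.22/10.2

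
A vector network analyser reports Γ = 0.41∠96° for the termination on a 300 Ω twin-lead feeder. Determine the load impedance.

Z_L = Z_0·(1 + Γ)/(1 − Γ) = 300·(0.957 + j0.408)/(1.04 − j0.408)

Z_L ≈ 199 + j195 Ω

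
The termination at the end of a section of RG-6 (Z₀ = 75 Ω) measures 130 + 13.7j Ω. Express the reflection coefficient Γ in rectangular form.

Γ ≈ 0.272 + j0.0487

Γ = (Z_L − Z_0)/(Z_L + Z_0) = (55 + j13.7)/(205 + j13.7)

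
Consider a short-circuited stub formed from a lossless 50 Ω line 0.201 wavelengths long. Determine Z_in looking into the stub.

βl = 2π × 0.201 = 72.4°
tan(βl) = 3.14
For a short-circuited stub, Z_in = jZ_0·tan(βl)

Z_in ≈ +j157 Ω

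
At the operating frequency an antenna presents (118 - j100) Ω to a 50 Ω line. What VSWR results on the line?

VSWR ≈ 4.24

Γ = (Z_L − Z_0)/(Z_L + Z_0) = (68 − j100)/(168 − j100)
|Γ| = 121/196 = 0.619
VSWR = (1 + |Γ|)/(1 − |Γ|) = 1.62/0.381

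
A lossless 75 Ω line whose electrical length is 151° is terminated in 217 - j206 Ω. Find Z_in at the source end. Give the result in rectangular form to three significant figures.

tan(βl) = tan(151°) = -0.554
Z_in = Z_0·(Z_L + jZ_0·tanβl)/(Z_0 + jZ_L·tanβl)
     = 75·(217 − j248)/(-39.2 − j120)

Z_in ≈ 99.7 + j168 Ω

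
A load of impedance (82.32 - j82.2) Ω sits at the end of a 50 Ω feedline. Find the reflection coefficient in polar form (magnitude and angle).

Γ ≈ 0.567 ∠ -36.7°

Γ = (Z_L − Z_0)/(Z_L + Z_0) = (32.32 − j82.2)/(132.3 − j82.2)
|Γ| = 88.3/156 = 0.567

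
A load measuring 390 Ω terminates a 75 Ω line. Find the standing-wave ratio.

Γ = (390 − 75)/(390 + 75) = 0.677
VSWR = (1 + 0.677)/(1 − 0.677)

VSWR ≈ 5.2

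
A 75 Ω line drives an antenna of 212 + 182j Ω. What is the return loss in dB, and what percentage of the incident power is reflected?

Γ = (137 + j182)/(287 + j182), |Γ| = 0.67
RL = −20·log₁₀(0.67) = 3.47 dB
P_refl/P_inc = |Γ|² = 0.449

RL ≈ 3.47 dB; 44.9% of incident power reflected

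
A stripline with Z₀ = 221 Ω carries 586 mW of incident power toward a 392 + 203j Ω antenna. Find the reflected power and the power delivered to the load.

|Γ| = |(171 + j203)/(613 + j203)| = 0.411
|Γ|² = 0.169
P_refl = |Γ|²·P_inc = 99 mW, P_del = (1 − |Γ|²)·P_inc = 487 mW

P_reflected ≈ 99 mW; P_delivered ≈ 487 mW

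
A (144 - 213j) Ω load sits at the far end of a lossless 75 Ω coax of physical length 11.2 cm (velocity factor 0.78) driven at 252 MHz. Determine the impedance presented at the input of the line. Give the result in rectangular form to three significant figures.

Z_in ≈ 16.2 − j46.5 Ω

λ = v/f = 0.78·c / 252 MHz = 0.929 m
βl = 2π·l/λ = 2π × 0.121 = 43.4°
tan(βl) = tan(43.4°) = 0.946
Z_in = Z_0·(Z_L + jZ_0·tanβl)/(Z_0 + jZ_L·tanβl)
     = 75·(144 − j142)/(277 + j136)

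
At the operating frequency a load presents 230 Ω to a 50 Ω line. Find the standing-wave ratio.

VSWR ≈ 4.6

Γ = (230 − 50)/(230 + 50) = 0.643
VSWR = (1 + 0.643)/(1 − 0.643)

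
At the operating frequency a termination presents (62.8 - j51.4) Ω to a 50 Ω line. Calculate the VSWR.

VSWR ≈ 2.49

Γ = (Z_L − Z_0)/(Z_L + Z_0) = (12.8 − j51.4)/(112.8 − j51.4)
|Γ| = 53/124 = 0.427
VSWR = (1 + |Γ|)/(1 − |Γ|) = 1.43/0.573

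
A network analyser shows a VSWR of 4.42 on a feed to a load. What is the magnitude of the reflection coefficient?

|Γ| ≈ 0.631

|Γ| = (S − 1)/(S + 1) = (4.42 − 1)/(4.42 + 1) = 3.42/5.42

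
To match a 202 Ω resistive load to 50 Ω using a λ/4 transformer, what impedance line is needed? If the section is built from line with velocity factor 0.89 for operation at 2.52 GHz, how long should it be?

Z_qwt = √(Z_0·R_L) = √(50 × 202) = √10100
λ = 0.89·c/f = 0.106 m, so l = λ/4 = 0.0265 m

Z_qwt ≈ 100 Ω; length ≈ 2.65 cm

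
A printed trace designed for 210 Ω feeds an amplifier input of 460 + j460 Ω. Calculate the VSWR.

Γ = (Z_L − Z_0)/(Z_L + Z_0) = (250 + j460)/(670 + j460)
|Γ| = 524/813 = 0.644
VSWR = (1 + |Γ|)/(1 − |Γ|) = 1.64/0.356

VSWR ≈ 4.62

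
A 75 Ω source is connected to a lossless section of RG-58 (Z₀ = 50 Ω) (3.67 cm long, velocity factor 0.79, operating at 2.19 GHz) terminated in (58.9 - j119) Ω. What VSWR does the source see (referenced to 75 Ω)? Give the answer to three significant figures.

λ = v/f = 0.79·c / 2.19 GHz = 0.108 m
βl = 2π·l/λ = 2π × 0.339 = 122°
tan(βl) = -1.6
Z_in = Z_0·(Z_L + jZ_0·tanβl)/(Z_0 + jZ_L·tanβl) = 18.4 + j58.7 Ω
Γ_s = (Z_in − Z_s)/(Z_in + Z_s) = (-56.6 + j58.7)/(93.4 + j58.7), |Γ_s| = 0.739
VSWR = (1 + |Γ_s|)/(1 − |Γ_s|)

VSWR ≈ 6.67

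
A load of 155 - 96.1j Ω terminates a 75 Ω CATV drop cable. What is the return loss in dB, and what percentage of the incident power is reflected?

RL ≈ 5.99 dB; 25.2% of incident power reflected

Γ = (80 − j96.1)/(230 − j96.1), |Γ| = 0.502
RL = −20·log₁₀(0.502) = 5.99 dB
P_refl/P_inc = |Γ|² = 0.252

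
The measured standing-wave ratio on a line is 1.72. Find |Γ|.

|Γ| ≈ 0.265

|Γ| = (S − 1)/(S + 1) = (1.72 − 1)/(1.72 + 1) = 0.72/2.72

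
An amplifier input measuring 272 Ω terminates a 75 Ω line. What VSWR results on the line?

For a purely resistive load, VSWR = R_L/Z_0 or Z_0/R_L (whichever > 1) = 272/75

VSWR ≈ 3.63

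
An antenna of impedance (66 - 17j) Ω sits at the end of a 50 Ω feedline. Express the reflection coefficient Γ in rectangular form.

Γ ≈ 0.156 − j0.124

Γ = (Z_L − Z_0)/(Z_L + Z_0) = (16 − j17)/(116 − j17)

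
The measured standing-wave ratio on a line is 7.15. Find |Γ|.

|Γ| = (S − 1)/(S + 1) = (7.15 − 1)/(7.15 + 1) = 6.15/8.15

|Γ| ≈ 0.755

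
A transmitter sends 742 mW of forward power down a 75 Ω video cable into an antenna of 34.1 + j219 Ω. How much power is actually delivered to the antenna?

P_delivered ≈ 127 mW

|Γ| = |(-40.9 + j219)/(109.1 + j219)| = 0.911
|Γ|² = 0.829
P_refl = |Γ|²·P_inc = 615 mW, P_del = (1 − |Γ|²)·P_inc = 127 mW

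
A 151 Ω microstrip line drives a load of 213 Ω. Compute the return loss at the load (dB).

Γ = (213 − 151)/(213 + 151) = 0.17
RL = −20·log₁₀|Γ| = −20·log₁₀(0.17)

RL ≈ 15.4 dB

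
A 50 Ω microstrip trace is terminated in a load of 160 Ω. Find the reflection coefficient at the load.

Γ = 0.524

Γ = (Z_L − Z_0)/(Z_L + Z_0) = (160 − 50)/(160 + 50) = 110/210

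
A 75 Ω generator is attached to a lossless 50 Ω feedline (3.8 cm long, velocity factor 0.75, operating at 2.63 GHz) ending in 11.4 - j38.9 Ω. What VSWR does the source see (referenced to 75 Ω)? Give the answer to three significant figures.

λ = v/f = 0.75·c / 2.63 GHz = 0.0856 m
βl = 2π·l/λ = 2π × 0.444 = 160°
tan(βl) = -0.366
Z_in = Z_0·(Z_L + jZ_0·tanβl)/(Z_0 + jZ_L·tanβl) = 24.9 − j77 Ω
Γ_s = (Z_in − Z_s)/(Z_in + Z_s) = (-50.1 − j77)/(99.9 − j77), |Γ_s| = 0.728
VSWR = (1 + |Γ_s|)/(1 − |Γ_s|)

VSWR ≈ 6.36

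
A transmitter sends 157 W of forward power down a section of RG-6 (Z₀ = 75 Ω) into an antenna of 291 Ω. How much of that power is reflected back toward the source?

Γ = (291 − 75)/(291 + 75) = 0.59
|Γ|² = 0.348
P_refl = |Γ|²·P_inc = 54.7 W, P_del = (1 − |Γ|²)·P_inc = 102 W

P_reflected ≈ 54.7 W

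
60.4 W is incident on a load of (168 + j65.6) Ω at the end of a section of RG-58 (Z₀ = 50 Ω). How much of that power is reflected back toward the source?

P_reflected ≈ 21.2 W

|Γ| = |(118 + j65.6)/(218 + j65.6)| = 0.593
|Γ|² = 0.352
P_refl = |Γ|²·P_inc = 21.2 W, P_del = (1 − |Γ|²)·P_inc = 39.2 W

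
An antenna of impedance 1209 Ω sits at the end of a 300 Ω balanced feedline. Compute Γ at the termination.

Γ = (Z_L − Z_0)/(Z_L + Z_0) = (1209 − 300)/(1209 + 300) = 909/1509

Γ = 0.602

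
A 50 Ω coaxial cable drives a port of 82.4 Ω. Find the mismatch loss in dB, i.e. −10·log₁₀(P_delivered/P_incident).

Γ = (82.4 − 50)/(82.4 + 50) = 0.245
|Γ|² = 0.0599, so P_del/P_inc = 1 − |Γ|² = 0.94
ML = −10·log₁₀(1 − |Γ|²)

mismatch loss ≈ 0.268 dB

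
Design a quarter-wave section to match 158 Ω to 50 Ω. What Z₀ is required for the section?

Z_qwt = √(Z_0·R_L) = √(50 × 158) = √7900

Z_qwt ≈ 88.9 Ω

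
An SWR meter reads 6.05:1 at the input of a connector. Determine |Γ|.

|Γ| = (S − 1)/(S + 1) = (6.05 − 1)/(6.05 + 1) = 5.05/7.05

|Γ| ≈ 0.716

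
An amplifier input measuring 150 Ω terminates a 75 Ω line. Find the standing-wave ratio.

Γ = (150 − 75)/(150 + 75) = 0.333
VSWR = (1 + 0.333)/(1 − 0.333)

VSWR ≈ 2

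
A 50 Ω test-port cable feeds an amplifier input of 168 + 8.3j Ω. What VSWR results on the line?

Γ = (Z_L − Z_0)/(Z_L + Z_0) = (118 + j8.3)/(218 + j8.3)
|Γ| = 118/218 = 0.542
VSWR = (1 + |Γ|)/(1 − |Γ|) = 1.54/0.458

VSWR ≈ 3.37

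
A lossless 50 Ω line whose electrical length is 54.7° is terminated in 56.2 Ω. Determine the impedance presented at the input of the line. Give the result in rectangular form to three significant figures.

Z_in ≈ 47.8 − j5.28 Ω

tan(βl) = tan(54.7°) = 1.41
Z_in = Z_0·(Z_L + jZ_0·tanβl)/(Z_0 + jZ_L·tanβl)
     = 50·(56.2 + j70.6)/(50 + j79.4)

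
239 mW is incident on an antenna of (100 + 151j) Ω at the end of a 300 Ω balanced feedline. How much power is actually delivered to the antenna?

P_delivered ≈ 157 mW

|Γ| = |(-200 + j151)/(400 + j151)| = 0.586
|Γ|² = 0.344
P_refl = |Γ|²·P_inc = 82.1 mW, P_del = (1 − |Γ|²)·P_inc = 157 mW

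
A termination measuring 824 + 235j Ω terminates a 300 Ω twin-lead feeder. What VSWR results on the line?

VSWR ≈ 3

Γ = (Z_L − Z_0)/(Z_L + Z_0) = (524 + j235)/(1124 + j235)
|Γ| = 574/1150 = 0.5
VSWR = (1 + |Γ|)/(1 − |Γ|) = 1.5/0.5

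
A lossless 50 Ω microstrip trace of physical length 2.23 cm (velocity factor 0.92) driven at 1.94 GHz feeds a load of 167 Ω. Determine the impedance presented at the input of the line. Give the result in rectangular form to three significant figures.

Z_in ≈ 20.7 − j29.1 Ω

λ = v/f = 0.92·c / 1.94 GHz = 0.142 m
βl = 2π·l/λ = 2π × 0.157 = 56.4°
tan(βl) = tan(56.4°) = 1.51
Z_in = Z_0·(Z_L + jZ_0·tanβl)/(Z_0 + jZ_L·tanβl)
     = 50·(167 + j75.3)/(50 + j252)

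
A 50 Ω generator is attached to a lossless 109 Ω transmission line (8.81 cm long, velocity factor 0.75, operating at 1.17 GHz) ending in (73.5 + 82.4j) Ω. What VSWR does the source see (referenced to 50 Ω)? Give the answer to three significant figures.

λ = v/f = 0.75·c / 1.17 GHz = 0.192 m
βl = 2π·l/λ = 2π × 0.458 = 165°
tan(βl) = -0.269
Z_in = Z_0·(Z_L + jZ_0·tanβl)/(Z_0 + jZ_L·tanβl) = 53.2 + j52.1 Ω
Γ_s = (Z_in − Z_s)/(Z_in + Z_s) = (3.2 + j52.1)/(103 + j52.1), |Γ_s| = 0.451
VSWR = (1 + |Γ_s|)/(1 − |Γ_s|)

VSWR ≈ 2.65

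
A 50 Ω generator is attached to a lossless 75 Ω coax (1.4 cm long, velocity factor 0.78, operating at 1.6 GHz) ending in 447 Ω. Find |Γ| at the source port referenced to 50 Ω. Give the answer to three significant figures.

λ = v/f = 0.78·c / 1.6 GHz = 0.146 m
βl = 2π·l/λ = 2π × 0.0957 = 34.5°
tan(βl) = 0.686
Z_in = Z_0·(Z_L + jZ_0·tanβl)/(Z_0 + jZ_L·tanβl) = 37.1 − j100 Ω
Γ_s = (Z_in − Z_s)/(Z_in + Z_s) = (-12.9 − j100)/(87.1 − j100), |Γ_s| = 0.761

|Γ| ≈ 0.761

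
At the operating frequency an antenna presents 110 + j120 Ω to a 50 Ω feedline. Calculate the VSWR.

VSWR ≈ 5.08

Γ = (Z_L − Z_0)/(Z_L + Z_0) = (60 + j120)/(160 + j120)
|Γ| = 134/200 = 0.671
VSWR = (1 + |Γ|)/(1 − |Γ|) = 1.67/0.329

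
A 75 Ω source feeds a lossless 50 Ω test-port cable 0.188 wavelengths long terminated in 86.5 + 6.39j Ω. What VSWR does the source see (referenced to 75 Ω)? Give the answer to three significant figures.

βl = 2π × 0.188 = 67.7°
tan(βl) = 2.44
Z_in = Z_0·(Z_L + jZ_0·tanβl)/(Z_0 + jZ_L·tanβl) = 32.9 − j15.2 Ω
Γ_s = (Z_in − Z_s)/(Z_in + Z_s) = (-42.1 − j15.2)/(108 − j15.2), |Γ_s| = 0.411
VSWR = (1 + |Γ_s|)/(1 − |Γ_s|)

VSWR ≈ 2.39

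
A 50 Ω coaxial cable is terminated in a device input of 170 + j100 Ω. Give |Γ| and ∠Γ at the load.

Γ ≈ 0.646 ∠ 15.4°

Γ = (Z_L − Z_0)/(Z_L + Z_0) = (120 + j100)/(220 + j100)
|Γ| = 156/242 = 0.646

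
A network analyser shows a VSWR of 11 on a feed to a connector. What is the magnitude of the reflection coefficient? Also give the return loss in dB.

|Γ| ≈ 0.833; return loss ≈ 1.58 dB

|Γ| = (S − 1)/(S + 1) = (11 − 1)/(11 + 1) = 10/12
RL = −20·log₁₀|Γ| = −20·log₁₀(0.833)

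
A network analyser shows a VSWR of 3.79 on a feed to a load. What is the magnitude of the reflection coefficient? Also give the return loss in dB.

|Γ| ≈ 0.582; return loss ≈ 4.69 dB

|Γ| = (S − 1)/(S + 1) = (3.79 − 1)/(3.79 + 1) = 2.79/4.79
RL = −20·log₁₀|Γ| = −20·log₁₀(0.582)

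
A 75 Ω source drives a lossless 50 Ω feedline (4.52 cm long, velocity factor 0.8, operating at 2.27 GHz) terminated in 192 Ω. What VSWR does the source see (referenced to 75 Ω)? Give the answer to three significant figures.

VSWR ≈ 3.22

λ = v/f = 0.8·c / 2.27 GHz = 0.106 m
βl = 2π·l/λ = 2π × 0.428 = 154°
tan(βl) = -0.49
Z_in = Z_0·(Z_L + jZ_0·tanβl)/(Z_0 + jZ_L·tanβl) = 52.5 + j74.2 Ω
Γ_s = (Z_in − Z_s)/(Z_in + Z_s) = (-22.5 + j74.2)/(127 + j74.2), |Γ_s| = 0.526
VSWR = (1 + |Γ_s|)/(1 − |Γ_s|)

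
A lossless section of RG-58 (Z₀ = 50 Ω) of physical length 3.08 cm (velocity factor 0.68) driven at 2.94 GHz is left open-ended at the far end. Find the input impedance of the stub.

Z_in ≈ +j136 Ω

λ = v/f = 0.68·c / 2.94 GHz = 0.0694 m
βl = 2π·l/λ = 2π × 0.444 = 160°
tan(βl) = -0.368
For an open-ended stub, Z_in = −jZ_0·cot(βl) = −jZ_0/tan(βl)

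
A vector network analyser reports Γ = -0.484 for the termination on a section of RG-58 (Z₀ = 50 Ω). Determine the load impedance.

Z_L ≈ 17.4 Ω

Z_L = Z_0·(1 + Γ)/(1 − Γ) = 50·(0.516)/(1.48)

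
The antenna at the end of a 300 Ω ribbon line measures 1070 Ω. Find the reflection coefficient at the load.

Γ = 0.562

Γ = (Z_L − Z_0)/(Z_L + Z_0) = (1070 − 300)/(1070 + 300) = 770/1370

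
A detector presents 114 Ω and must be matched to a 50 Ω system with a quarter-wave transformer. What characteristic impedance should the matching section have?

Z_qwt = √(Z_0·R_L) = √(50 × 114) = √5700

Z_qwt ≈ 75.5 Ω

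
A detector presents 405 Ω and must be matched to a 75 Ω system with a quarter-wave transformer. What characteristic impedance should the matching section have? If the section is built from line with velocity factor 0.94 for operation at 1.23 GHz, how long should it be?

Z_qwt = √(Z_0·R_L) = √(75 × 405) = √30380
λ = 0.94·c/f = 0.229 m, so l = λ/4 = 0.0573 m

Z_qwt ≈ 174 Ω; length ≈ 5.73 cm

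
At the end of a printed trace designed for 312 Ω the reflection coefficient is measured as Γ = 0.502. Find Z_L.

Z_L = Z_0·(1 + Γ)/(1 − Γ) = 312·(1.5)/(0.498)

Z_L ≈ 941 Ω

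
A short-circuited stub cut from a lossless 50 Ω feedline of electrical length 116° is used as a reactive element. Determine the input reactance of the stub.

X_in ≈ -103 Ω (capacitive)

tan(βl) = -2.05
For a short-circuited stub, Z_in = jZ_0·tan(βl)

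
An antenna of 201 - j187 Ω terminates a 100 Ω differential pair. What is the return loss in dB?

RL ≈ 4.44 dB

Γ = (101 − j187)/(301 − j187), |Γ| = 0.6
RL = −20·log₁₀|Γ| = −20·log₁₀(0.6)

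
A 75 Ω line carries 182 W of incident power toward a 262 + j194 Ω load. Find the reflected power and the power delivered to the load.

P_reflected ≈ 87.4 W; P_delivered ≈ 94.6 W

|Γ| = |(187 + j194)/(337 + j194)| = 0.693
|Γ|² = 0.48
P_refl = |Γ|²·P_inc = 87.4 W, P_del = (1 − |Γ|²)·P_inc = 94.6 W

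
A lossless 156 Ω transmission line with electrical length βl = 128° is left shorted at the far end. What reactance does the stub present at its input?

X_in ≈ -200 Ω (capacitive)

tan(βl) = -1.28
For a shorted stub, Z_in = jZ_0·tan(βl)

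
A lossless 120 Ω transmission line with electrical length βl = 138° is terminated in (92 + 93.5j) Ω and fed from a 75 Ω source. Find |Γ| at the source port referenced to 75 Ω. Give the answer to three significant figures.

|Γ| ≈ 0.225

tan(βl) = -0.9
Z_in = Z_0·(Z_L + jZ_0·tanβl)/(Z_0 + jZ_L·tanβl) = 49.4 + j11.5 Ω
Γ_s = (Z_in − Z_s)/(Z_in + Z_s) = (-25.6 + j11.5)/(124 + j11.5), |Γ_s| = 0.225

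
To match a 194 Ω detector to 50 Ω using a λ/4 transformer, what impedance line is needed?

Z_qwt ≈ 98.5 Ω

Z_qwt = √(Z_0·R_L) = √(50 × 194) = √9700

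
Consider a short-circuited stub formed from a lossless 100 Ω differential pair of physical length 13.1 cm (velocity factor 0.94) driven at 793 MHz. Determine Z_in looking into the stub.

Z_in ≈ −j109 Ω

λ = v/f = 0.94·c / 793 MHz = 0.356 m
βl = 2π·l/λ = 2π × 0.368 = 133°
tan(βl) = -1.09
For a short-circuited stub, Z_in = jZ_0·tan(βl)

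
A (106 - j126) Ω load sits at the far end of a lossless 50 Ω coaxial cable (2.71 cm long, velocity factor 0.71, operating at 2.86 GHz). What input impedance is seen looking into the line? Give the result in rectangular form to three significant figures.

Z_in ≈ 25.8 + j63.5 Ω

λ = v/f = 0.71·c / 2.86 GHz = 0.0745 m
βl = 2π·l/λ = 2π × 0.364 = 131°
tan(βl) = tan(131°) = -1.15
Z_in = Z_0·(Z_L + jZ_0·tanβl)/(Z_0 + jZ_L·tanβl)
     = 50·(106 − j184)/(-95 − j122)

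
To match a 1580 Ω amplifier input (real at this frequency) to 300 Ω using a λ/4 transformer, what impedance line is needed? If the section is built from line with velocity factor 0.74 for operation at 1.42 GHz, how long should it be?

Z_qwt ≈ 688 Ω; length ≈ 3.91 cm

Z_qwt = √(Z_0·R_L) = √(300 × 1580) = √474000
λ = 0.74·c/f = 0.156 m, so l = λ/4 = 0.0391 m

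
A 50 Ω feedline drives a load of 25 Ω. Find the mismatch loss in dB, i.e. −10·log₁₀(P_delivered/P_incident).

mismatch loss ≈ 0.512 dB

Γ = (25 − 50)/(25 + 50) = -0.333
|Γ|² = 0.111, so P_del/P_inc = 1 − |Γ|² = 0.889
ML = −10·log₁₀(1 − |Γ|²)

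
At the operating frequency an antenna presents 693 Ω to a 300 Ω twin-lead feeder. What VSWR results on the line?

VSWR ≈ 2.31

For a purely resistive load, VSWR = R_L/Z_0 or Z_0/R_L (whichever > 1) = 693/300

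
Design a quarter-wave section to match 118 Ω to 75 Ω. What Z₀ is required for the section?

Z_qwt ≈ 94.1 Ω

Z_qwt = √(Z_0·R_L) = √(75 × 118) = √8850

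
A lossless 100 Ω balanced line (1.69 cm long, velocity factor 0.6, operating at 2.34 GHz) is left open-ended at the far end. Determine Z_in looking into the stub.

λ = v/f = 0.6·c / 2.34 GHz = 0.0769 m
βl = 2π·l/λ = 2π × 0.22 = 79.1°
tan(βl) = 5.19
For an open-ended stub, Z_in = −jZ_0·cot(βl) = −jZ_0/tan(βl)

Z_in ≈ −j19.3 Ω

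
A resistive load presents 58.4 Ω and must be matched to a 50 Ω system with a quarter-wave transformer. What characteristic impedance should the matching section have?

Z_qwt ≈ 54 Ω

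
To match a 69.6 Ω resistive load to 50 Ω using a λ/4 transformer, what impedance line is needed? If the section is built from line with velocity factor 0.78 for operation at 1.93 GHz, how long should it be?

Z_qwt = √(Z_0·R_L) = √(50 × 69.6) = √3480
λ = 0.78·c/f = 0.121 m, so l = λ/4 = 0.0303 m

Z_qwt ≈ 59 Ω; length ≈ 3.03 cm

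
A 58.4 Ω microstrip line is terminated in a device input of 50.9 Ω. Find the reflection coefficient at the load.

Γ = -0.0686

Γ = (Z_L − Z_0)/(Z_L + Z_0) = (50.9 − 58.4)/(50.9 + 58.4) = -7.5/109.3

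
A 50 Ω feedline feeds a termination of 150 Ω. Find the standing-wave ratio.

Γ = (150 − 50)/(150 + 50) = 0.5
VSWR = (1 + 0.5)/(1 − 0.5)

VSWR ≈ 3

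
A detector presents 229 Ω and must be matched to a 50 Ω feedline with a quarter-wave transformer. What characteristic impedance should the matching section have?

Z_qwt = √(Z_0·R_L) = √(50 × 229) = √11450

Z_qwt ≈ 107 Ω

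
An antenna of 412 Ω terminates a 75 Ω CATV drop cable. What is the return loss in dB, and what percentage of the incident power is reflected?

RL ≈ 3.2 dB; 47.9% of incident power reflected

Γ = (412 − 75)/(412 + 75) = 0.692
RL = −20·log₁₀(0.692) = 3.2 dB
P_refl/P_inc = |Γ|² = 0.479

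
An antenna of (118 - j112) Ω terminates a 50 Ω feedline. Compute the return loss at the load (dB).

RL ≈ 3.76 dB

Γ = (68 − j112)/(168 − j112), |Γ| = 0.649
RL = −20·log₁₀|Γ| = −20·log₁₀(0.649)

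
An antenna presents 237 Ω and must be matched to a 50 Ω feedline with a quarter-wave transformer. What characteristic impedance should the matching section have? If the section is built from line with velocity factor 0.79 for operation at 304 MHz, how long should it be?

Z_qwt = √(Z_0·R_L) = √(50 × 237) = √11850
λ = 0.79·c/f = 0.78 m, so l = λ/4 = 0.195 m

Z_qwt ≈ 109 Ω; length ≈ 19.5 cm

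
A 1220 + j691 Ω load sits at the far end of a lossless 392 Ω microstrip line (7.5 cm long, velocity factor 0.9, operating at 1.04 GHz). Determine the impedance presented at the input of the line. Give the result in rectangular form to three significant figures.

Z_in ≈ 94.3 + j36.7 Ω

λ = v/f = 0.9·c / 1.04 GHz = 0.26 m
βl = 2π·l/λ = 2π × 0.289 = 104°
tan(βl) = tan(104°) = -4.01
Z_in = Z_0·(Z_L + jZ_0·tanβl)/(Z_0 + jZ_L·tanβl)
     = 392·(1220 − j881)/(3160 − j4890)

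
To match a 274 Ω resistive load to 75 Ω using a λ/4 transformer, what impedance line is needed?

Z_qwt ≈ 143 Ω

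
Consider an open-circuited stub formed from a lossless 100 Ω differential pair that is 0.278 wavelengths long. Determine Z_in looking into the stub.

βl = 2π × 0.278 = 100°
tan(βl) = -5.63
For an open-circuited stub, Z_in = −jZ_0·cot(βl) = −jZ_0/tan(βl)

Z_in ≈ +j17.8 Ω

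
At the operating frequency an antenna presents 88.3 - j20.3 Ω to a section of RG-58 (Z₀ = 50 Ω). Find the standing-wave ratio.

VSWR ≈ 1.9

Γ = (Z_L − Z_0)/(Z_L + Z_0) = (38.3 − j20.3)/(138.3 − j20.3)
|Γ| = 43.3/140 = 0.31
VSWR = (1 + |Γ|)/(1 − |Γ|) = 1.31/0.69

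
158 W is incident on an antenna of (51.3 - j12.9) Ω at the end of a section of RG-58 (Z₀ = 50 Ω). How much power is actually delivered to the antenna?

|Γ| = |(1.3 − j12.9)/(101.3 − j12.9)| = 0.127
|Γ|² = 0.0161
P_refl = |Γ|²·P_inc = 2.55 W, P_del = (1 − |Γ|²)·P_inc = 155 W

P_delivered ≈ 155 W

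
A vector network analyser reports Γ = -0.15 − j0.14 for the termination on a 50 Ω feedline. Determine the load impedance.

Z_L ≈ 35.7 − j10.4 Ω

Z_L = Z_0·(1 + Γ)/(1 − Γ) = 50·(0.85 − j0.14)/(1.15 + j0.14)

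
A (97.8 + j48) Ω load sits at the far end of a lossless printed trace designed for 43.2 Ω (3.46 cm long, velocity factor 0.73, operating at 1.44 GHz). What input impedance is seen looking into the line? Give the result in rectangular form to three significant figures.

λ = v/f = 0.73·c / 1.44 GHz = 0.152 m
βl = 2π·l/λ = 2π × 0.228 = 81.9°
tan(βl) = tan(81.9°) = 7.03
Z_in = Z_0·(Z_L + jZ_0·tanβl)/(Z_0 + jZ_L·tanβl)
     = 43.2·(97.8 + j352)/(-294 + j687)

Z_in ≈ 16.5 − j13.2 Ω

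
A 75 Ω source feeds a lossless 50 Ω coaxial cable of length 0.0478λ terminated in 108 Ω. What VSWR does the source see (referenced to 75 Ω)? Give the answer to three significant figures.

VSWR ≈ 1.65

βl = 2π × 0.0478 = 17.2°
tan(βl) = 0.31
Z_in = Z_0·(Z_L + jZ_0·tanβl)/(Z_0 + jZ_L·tanβl) = 81.8 − j39.2 Ω
Γ_s = (Z_in − Z_s)/(Z_in + Z_s) = (6.77 − j39.2)/(157 − j39.2), |Γ_s| = 0.246
VSWR = (1 + |Γ_s|)/(1 − |Γ_s|)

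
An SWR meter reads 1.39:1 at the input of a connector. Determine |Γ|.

|Γ| ≈ 0.163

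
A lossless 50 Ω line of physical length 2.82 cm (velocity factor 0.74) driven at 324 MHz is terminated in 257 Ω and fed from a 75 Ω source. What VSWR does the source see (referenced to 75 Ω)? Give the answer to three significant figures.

λ = v/f = 0.74·c / 324 MHz = 0.685 m
βl = 2π·l/λ = 2π × 0.0412 = 14.8°
tan(βl) = 0.265
Z_in = Z_0·(Z_L + jZ_0·tanβl)/(Z_0 + jZ_L·tanβl) = 96.5 − j118 Ω
Γ_s = (Z_in − Z_s)/(Z_in + Z_s) = (21.5 − j118)/(172 − j118), |Γ_s| = 0.576
VSWR = (1 + |Γ_s|)/(1 − |Γ_s|)

VSWR ≈ 3.72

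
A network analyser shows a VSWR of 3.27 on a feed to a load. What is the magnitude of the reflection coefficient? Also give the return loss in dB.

|Γ| = (S − 1)/(S + 1) = (3.27 − 1)/(3.27 + 1) = 2.27/4.27
RL = −20·log₁₀|Γ| = −20·log₁₀(0.532)

|Γ| ≈ 0.532; return loss ≈ 5.49 dB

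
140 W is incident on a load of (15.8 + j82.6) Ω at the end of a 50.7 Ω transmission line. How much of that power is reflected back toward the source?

P_reflected ≈ 100 W

|Γ| = |(-34.9 + j82.6)/(66.5 + j82.6)| = 0.846
|Γ|² = 0.715
P_refl = |Γ|²·P_inc = 100 W, P_del = (1 − |Γ|²)·P_inc = 39.9 W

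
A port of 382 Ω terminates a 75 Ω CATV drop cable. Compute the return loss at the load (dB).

RL ≈ 3.46 dB

Γ = (382 − 75)/(382 + 75) = 0.672
RL = −20·log₁₀|Γ| = −20·log₁₀(0.672)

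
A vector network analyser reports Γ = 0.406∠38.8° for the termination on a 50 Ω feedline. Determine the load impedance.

Z_L = Z_0·(1 + Γ)/(1 − Γ) = 50·(1.32 + j0.254)/(0.684 − j0.254)

Z_L ≈ 78.5 + j47.8 Ω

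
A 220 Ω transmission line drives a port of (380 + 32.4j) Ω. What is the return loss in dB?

RL ≈ 11.3 dB

Γ = (160 + j32.4)/(600 + j32.4), |Γ| = 0.272
RL = −20·log₁₀|Γ| = −20·log₁₀(0.272)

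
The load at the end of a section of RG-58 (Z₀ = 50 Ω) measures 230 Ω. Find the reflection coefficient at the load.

Γ = (Z_L − Z_0)/(Z_L + Z_0) = (230 − 50)/(230 + 50) = 180/280

Γ = 0.643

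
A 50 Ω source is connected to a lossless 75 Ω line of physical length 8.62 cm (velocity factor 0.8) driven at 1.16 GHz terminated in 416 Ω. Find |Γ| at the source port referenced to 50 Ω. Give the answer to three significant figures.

|Γ| ≈ 0.756

λ = v/f = 0.8·c / 1.16 GHz = 0.207 m
βl = 2π·l/λ = 2π × 0.417 = 150°
tan(βl) = -0.578
Z_in = Z_0·(Z_L + jZ_0·tanβl)/(Z_0 + jZ_L·tanβl) = 49.2 + j114 Ω
Γ_s = (Z_in − Z_s)/(Z_in + Z_s) = (-0.75 + j114)/(99.2 + j114), |Γ_s| = 0.756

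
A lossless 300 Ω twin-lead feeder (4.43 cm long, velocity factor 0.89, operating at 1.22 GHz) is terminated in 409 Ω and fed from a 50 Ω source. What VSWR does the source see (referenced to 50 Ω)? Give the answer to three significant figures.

VSWR ≈ 4.74

λ = v/f = 0.89·c / 1.22 GHz = 0.219 m
βl = 2π·l/λ = 2π × 0.202 = 72.9°
tan(βl) = 3.24
Z_in = Z_0·(Z_L + jZ_0·tanβl)/(Z_0 + jZ_L·tanβl) = 229 − j40.6 Ω
Γ_s = (Z_in − Z_s)/(Z_in + Z_s) = (179 − j40.6)/(279 − j40.6), |Γ_s| = 0.651
VSWR = (1 + |Γ_s|)/(1 − |Γ_s|)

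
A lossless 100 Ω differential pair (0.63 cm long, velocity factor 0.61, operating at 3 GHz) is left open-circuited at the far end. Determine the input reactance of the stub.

X_in ≈ -132 Ω (capacitive)

λ = v/f = 0.61·c / 3 GHz = 0.061 m
βl = 2π·l/λ = 2π × 0.103 = 37.2°
tan(βl) = 0.759
For an open-circuited stub, Z_in = −jZ_0·cot(βl) = −jZ_0/tan(βl)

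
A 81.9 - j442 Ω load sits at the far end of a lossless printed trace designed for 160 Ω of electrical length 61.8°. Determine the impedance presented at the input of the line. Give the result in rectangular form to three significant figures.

tan(βl) = tan(61.8°) = 1.86
Z_in = Z_0·(Z_L + jZ_0·tanβl)/(Z_0 + jZ_L·tanβl)
     = 160·(81.9 − j144)/(984 + j153)

Z_in ≈ 9.46 − j24.8 Ω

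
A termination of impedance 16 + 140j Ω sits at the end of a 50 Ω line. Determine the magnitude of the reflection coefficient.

|Γ| ≈ 0.931

Γ = (Z_L − Z_0)/(Z_L + Z_0) = (-34 + j140)/(66 + j140)
|Γ| = 144/155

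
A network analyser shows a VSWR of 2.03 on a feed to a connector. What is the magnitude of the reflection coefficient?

|Γ| ≈ 0.34

|Γ| = (S − 1)/(S + 1) = (2.03 − 1)/(2.03 + 1) = 1.03/3.03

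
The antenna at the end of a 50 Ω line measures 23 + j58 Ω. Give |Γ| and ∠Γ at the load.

Γ ≈ 0.686 ∠ 76.5°

Γ = (Z_L − Z_0)/(Z_L + Z_0) = (-27 + j58)/(73 + j58)
|Γ| = 64/93.2 = 0.686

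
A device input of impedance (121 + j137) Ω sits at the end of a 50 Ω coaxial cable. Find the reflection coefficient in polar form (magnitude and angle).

Γ ≈ 0.704 ∠ 23.9°

Γ = (Z_L − Z_0)/(Z_L + Z_0) = (71 + j137)/(171 + j137)
|Γ| = 154/219 = 0.704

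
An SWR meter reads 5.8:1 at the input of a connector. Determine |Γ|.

|Γ| ≈ 0.706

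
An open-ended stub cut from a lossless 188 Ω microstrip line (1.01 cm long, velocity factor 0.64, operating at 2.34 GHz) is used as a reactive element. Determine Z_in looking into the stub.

Z_in ≈ −j193 Ω

λ = v/f = 0.64·c / 2.34 GHz = 0.0821 m
βl = 2π·l/λ = 2π × 0.123 = 44.3°
tan(βl) = 0.976
For an open-ended stub, Z_in = −jZ_0·cot(βl) = −jZ_0/tan(βl)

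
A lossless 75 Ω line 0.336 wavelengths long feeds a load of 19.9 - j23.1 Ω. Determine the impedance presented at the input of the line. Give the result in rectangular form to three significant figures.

Z_in ≈ 174 − j146 Ω

βl = 2π × 0.336 = 121°
tan(βl) = tan(121°) = -1.67
Z_in = Z_0·(Z_L + jZ_0·tanβl)/(Z_0 + jZ_L·tanβl)
     = 75·(19.9 − j148)/(36.5 − j33.2)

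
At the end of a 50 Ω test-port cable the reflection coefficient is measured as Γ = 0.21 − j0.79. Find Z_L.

Z_L = Z_0·(1 + Γ)/(1 − Γ) = 50·(1.21 − j0.79)/(0.79 + j0.79)

Z_L ≈ 13.3 − j63.3 Ω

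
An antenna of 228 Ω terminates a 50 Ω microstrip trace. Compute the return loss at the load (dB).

RL ≈ 3.87 dB

Γ = (228 − 50)/(228 + 50) = 0.64
RL = −20·log₁₀|Γ| = −20·log₁₀(0.64)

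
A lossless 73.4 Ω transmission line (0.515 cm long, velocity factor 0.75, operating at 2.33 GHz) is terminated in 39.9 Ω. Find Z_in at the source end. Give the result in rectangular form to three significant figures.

Z_in ≈ 43.2 + j17.4 Ω

λ = v/f = 0.75·c / 2.33 GHz = 0.0966 m
βl = 2π·l/λ = 2π × 0.0533 = 19.2°
tan(βl) = tan(19.2°) = 0.348
Z_in = Z_0·(Z_L + jZ_0·tanβl)/(Z_0 + jZ_L·tanβl)
     = 73.4·(39.9 + j25.6)/(73.4 + j13.9)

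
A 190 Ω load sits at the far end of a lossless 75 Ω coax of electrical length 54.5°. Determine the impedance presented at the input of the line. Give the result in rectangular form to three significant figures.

Z_in ≈ 41.4 − j41.8 Ω

tan(βl) = tan(54.5°) = 1.4
Z_in = Z_0·(Z_L + jZ_0·tanβl)/(Z_0 + jZ_L·tanβl)
     = 75·(190 + j105)/(75 + j266)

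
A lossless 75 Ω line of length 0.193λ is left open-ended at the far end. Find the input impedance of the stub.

Z_in ≈ −j28.1 Ω

βl = 2π × 0.193 = 69.5°
tan(βl) = 2.67
For an open-ended stub, Z_in = −jZ_0·cot(βl) = −jZ_0/tan(βl)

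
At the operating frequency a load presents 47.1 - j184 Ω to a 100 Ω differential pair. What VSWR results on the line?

VSWR ≈ 9.68

Γ = (Z_L − Z_0)/(Z_L + Z_0) = (-52.9 − j184)/(147.1 − j184)
|Γ| = 191/236 = 0.813
VSWR = (1 + |Γ|)/(1 − |Γ|) = 1.81/0.187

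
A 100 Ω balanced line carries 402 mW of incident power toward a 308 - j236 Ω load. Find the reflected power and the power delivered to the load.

|Γ| = |(208 − j236)/(408 − j236)| = 0.667
|Γ|² = 0.445
P_refl = |Γ|²·P_inc = 179 mW, P_del = (1 − |Γ|²)·P_inc = 223 mW

P_reflected ≈ 179 mW; P_delivered ≈ 223 mW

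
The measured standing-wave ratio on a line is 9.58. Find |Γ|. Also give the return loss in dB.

|Γ| ≈ 0.811; return loss ≈ 1.82 dB

|Γ| = (S − 1)/(S + 1) = (9.58 − 1)/(9.58 + 1) = 8.58/10.6
RL = −20·log₁₀|Γ| = −20·log₁₀(0.811)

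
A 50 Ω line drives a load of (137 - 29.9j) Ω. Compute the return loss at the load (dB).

RL ≈ 6.27 dB

Γ = (87 − j29.9)/(187 − j29.9), |Γ| = 0.486
RL = −20·log₁₀|Γ| = −20·log₁₀(0.486)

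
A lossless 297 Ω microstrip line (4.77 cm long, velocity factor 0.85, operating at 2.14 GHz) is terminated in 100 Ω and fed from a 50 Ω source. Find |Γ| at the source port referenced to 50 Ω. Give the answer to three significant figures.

|Γ| ≈ 0.767

λ = v/f = 0.85·c / 2.14 GHz = 0.119 m
βl = 2π·l/λ = 2π × 0.4 = 144°
tan(βl) = -0.724
Z_in = Z_0·(Z_L + jZ_0·tanβl)/(Z_0 + jZ_L·tanβl) = 144 − j180 Ω
Γ_s = (Z_in − Z_s)/(Z_in + Z_s) = (93.8 − j180)/(194 − j180), |Γ_s| = 0.767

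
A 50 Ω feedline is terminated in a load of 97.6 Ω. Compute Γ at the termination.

Γ = 0.322

Γ = (Z_L − Z_0)/(Z_L + Z_0) = (97.6 − 50)/(97.6 + 50) = 47.6/147.6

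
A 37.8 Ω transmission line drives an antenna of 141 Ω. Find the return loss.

Γ = (141 − 37.8)/(141 + 37.8) = 0.577
RL = −20·log₁₀|Γ| = −20·log₁₀(0.577)

RL ≈ 4.77 dB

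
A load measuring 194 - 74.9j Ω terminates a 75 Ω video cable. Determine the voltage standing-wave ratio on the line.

VSWR ≈ 3.03

Γ = (Z_L − Z_0)/(Z_L + Z_0) = (119 − j74.9)/(269 − j74.9)
|Γ| = 141/279 = 0.504
VSWR = (1 + |Γ|)/(1 − |Γ|) = 1.5/0.496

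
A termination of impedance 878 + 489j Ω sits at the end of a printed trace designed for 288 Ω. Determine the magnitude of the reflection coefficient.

|Γ| ≈ 0.606

Γ = (Z_L − Z_0)/(Z_L + Z_0) = (590 + j489)/(1166 + j489)
|Γ| = 766/1260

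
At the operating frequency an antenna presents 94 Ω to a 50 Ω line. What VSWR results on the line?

Γ = (94 − 50)/(94 + 50) = 0.306
VSWR = (1 + 0.306)/(1 − 0.306)

VSWR ≈ 1.88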